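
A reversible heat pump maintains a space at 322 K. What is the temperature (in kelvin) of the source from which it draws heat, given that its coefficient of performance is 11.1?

T_C ≈ 293 K

COP_HP = T_H/(T_H − T_C) ⇒ T_C = T_H·(COP_HP − 1)/COP_HP = 322.00 × (11.1 − 1)/11.1 = 293 K.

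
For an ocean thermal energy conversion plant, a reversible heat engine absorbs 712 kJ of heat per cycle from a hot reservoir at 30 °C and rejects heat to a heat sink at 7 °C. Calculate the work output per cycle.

T_H = 30 °C → 30 + 273.15 = 303.15 K.
T_C = 7 °C → 7 + 273.15 = 280.15 K.
The Carnot efficiency is η = 1 − T_C/T_H = 1 − 280.15/303.15 = 0.0759.
W = η·Q_H = 0.0759 × 712 = 54.0 kJ.

W ≈ 54.0 kJ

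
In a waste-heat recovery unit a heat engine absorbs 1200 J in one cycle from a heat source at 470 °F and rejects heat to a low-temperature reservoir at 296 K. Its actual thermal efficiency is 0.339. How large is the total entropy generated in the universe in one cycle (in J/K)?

ΔS_univ ≈ 0.356 J/K

T_H = 470 °F → (470 − 32) × 5/9 = 243.33 °C = 516.48 K.
W = η·Q_H = 0.339 × 1200 = 406.8 J, so Q_C = Q_H − W = 793.2 J.
Entropy balance on the reservoirs: −Q_H/T_H = -2.323 J/K, +Q_C/T_C = 2.680 J/K.
ΔS_univ = −Q_H/T_H + Q_C/T_C = 0.356 J/K (> 0, since η = 0.339 < η_Carnot = 0.427).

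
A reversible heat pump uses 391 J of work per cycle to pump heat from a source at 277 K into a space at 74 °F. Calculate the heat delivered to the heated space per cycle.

T_H = 74 °F → (74 − 32) × 5/9 = 23.33 °C = 296.48 K.
For a reversible heat pump, COP_HP = T_H/(T_H − T_C) = 296.48/19.48 = 15.2173.
Q_H = COP_HP · W = 15.2173 × 391 = 5950 J.

Q_H ≈ 5950 J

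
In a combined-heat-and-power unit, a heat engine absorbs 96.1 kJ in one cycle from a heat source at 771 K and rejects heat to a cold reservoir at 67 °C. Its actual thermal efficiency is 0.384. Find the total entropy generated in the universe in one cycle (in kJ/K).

T_C = 67 °C → 67 + 273.15 = 340.15 K.
W = η·Q_H = 0.384 × 96.1 = 36.90 kJ, so Q_C = Q_H − W = 59.20 kJ.
Entropy balance on the reservoirs: −Q_H/T_H = -0.1246 kJ/K, +Q_C/T_C = 0.1740 kJ/K.
ΔS_univ = −Q_H/T_H + Q_C/T_C = 0.0494 kJ/K (> 0, since η = 0.384 < η_Carnot = 0.559).

ΔS_univ ≈ 0.0494 kJ/K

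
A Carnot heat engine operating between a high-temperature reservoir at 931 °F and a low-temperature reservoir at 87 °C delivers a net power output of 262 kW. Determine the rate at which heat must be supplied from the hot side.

T_H = 931 °F → (931 − 32) × 5/9 = 499.44 °C = 772.59 K.
T_C = 87 °C → 87 + 273.15 = 360.15 K.
η_rev = 1 − T_C/T_H = 1 − 360.15/772.59 = 0.5338.
Q_H = W/η = 262/0.5338 = 490.8 kW.

Q̇_H ≈ 490.8 kW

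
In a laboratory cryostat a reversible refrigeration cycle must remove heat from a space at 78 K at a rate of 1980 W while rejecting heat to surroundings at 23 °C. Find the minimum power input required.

Ẇ_in ≈ 5538 W

T_H = 23 °C → 23 + 273.15 = 296.15 K.
Carnot COP: COP_R = T_C/(T_H − T_C) = 78.00/218.15 = 0.3576.
W = Q_C/COP_R = 1980/0.3576 = 5538 W.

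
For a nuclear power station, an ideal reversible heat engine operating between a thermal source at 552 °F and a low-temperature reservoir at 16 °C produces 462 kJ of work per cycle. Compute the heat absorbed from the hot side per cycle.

Q_H ≈ 952 kJ

T_H = 552 °F → (552 − 32) × 5/9 = 288.89 °C = 562.04 K.
T_C = 16 °C → 16 + 273.15 = 289.15 K.
Carnot efficiency: η = 1 − T_C/T_H = 1 − 289.15/562.04 = 0.4855.
Q_H = W/η = 462/0.4855 = 952 kJ.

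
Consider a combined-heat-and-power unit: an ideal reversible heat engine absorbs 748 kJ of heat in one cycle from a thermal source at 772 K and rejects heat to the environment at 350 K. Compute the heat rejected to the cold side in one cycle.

The Carnot efficiency is η = 1 − T_C/T_H = 1 − 350.00/772.00 = 0.5466.
For a reversible cycle Q_C/Q_H = T_C/T_H, so Q_C = 748 × 350.00/772.00 = 339 kJ.

Q_C ≈ 339 kJ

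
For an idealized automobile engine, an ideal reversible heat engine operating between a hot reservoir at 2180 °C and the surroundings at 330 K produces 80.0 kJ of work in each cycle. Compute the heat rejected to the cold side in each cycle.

Q_C ≈ 12.4 kJ

T_H = 2180 °C → 2180 + 273.15 = 2453.15 K.
η_rev = 1 − T_C/T_H = 1 − 330.00/2453.15 = 0.8655.
Since Q_C/Q_H = T_C/T_H and Q_H = W/η, Q_C = W·T_C/(T_H − T_C) = 80.0 × 330.00/2123.15 = 12.4 kJ.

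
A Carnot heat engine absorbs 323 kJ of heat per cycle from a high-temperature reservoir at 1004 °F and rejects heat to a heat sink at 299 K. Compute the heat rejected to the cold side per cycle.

Q_C ≈ 118.8 kJ

T_H = 1004 °F → (1004 − 32) × 5/9 = 540.00 °C = 813.15 K.
Carnot efficiency: η = 1 − T_C/T_H = 1 − 299.00/813.15 = 0.6323.
For a reversible cycle Q_C/Q_H = T_C/T_H, so Q_C = 323 × 299.00/813.15 = 118.8 kJ.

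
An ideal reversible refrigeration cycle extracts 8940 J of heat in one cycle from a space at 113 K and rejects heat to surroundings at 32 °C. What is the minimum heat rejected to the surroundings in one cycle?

T_H = 32 °C → 32 + 273.15 = 305.15 K.
For a reversible cycle Q_H/Q_C = T_H/T_C, so Q_H = Q_C·T_H/T_C = 8940 × 305.15/113.00 = 24100 J.

Q_H ≈ 24100 J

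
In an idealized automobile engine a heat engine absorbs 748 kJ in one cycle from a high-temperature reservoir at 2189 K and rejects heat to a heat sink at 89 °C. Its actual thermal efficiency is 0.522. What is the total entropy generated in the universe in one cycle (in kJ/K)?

ΔS_univ ≈ 0.6456 kJ/K

T_C = 89 °C → 89 + 273.15 = 362.15 K.
W = η·Q_H = 0.522 × 748 = 390.5 kJ, so Q_C = Q_H − W = 357.5 kJ.
The hot reservoir loses entropy Q_H/T_H = 748/2189.00 = 0.3417 kJ/K; the cold reservoir gains Q_C/T_C = 357.5/362.15 = 0.9873 kJ/K.
ΔS_univ = −Q_H/T_H + Q_C/T_C = 0.6456 kJ/K (> 0, since η = 0.522 < η_Carnot = 0.835).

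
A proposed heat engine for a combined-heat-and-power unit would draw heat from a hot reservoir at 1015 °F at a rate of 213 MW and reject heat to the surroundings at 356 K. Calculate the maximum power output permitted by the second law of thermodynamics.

Ẇ_max ≈ 120 MW

T_H = 1015 °F → (1015 − 32) × 5/9 = 546.11 °C = 819.26 K.
The upper bound on efficiency is η_max = 1 − T_C/T_H = 1 − 356.00/819.26 = 0.5655.
W_max = η_max · Q_H = 0.5655 × 213 = 120 MW.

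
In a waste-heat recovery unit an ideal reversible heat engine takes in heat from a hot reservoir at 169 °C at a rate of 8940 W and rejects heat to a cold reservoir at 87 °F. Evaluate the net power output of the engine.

Ẇ ≈ 2800 W

T_H = 169 °C → 169 + 273.15 = 442.15 K.
T_C = 87 °F → (87 − 32) × 5/9 = 30.56 °C = 303.71 K.
The Carnot efficiency is η = 1 − T_C/T_H = 1 − 303.71/442.15 = 0.3131.
W = η·Q_H = 0.3131 × 8940 = 2800 W.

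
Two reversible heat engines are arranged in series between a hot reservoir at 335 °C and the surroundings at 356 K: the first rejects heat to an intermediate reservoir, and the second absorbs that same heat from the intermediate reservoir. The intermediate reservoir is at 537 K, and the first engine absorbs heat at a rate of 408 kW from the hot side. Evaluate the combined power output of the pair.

Ẇ_total ≈ 169 kW

T_H = 335 °C → 335 + 273.15 = 608.15 K.
Two reversible stages in series are equivalent to a single Carnot engine between T_H and T_C, so η_total = 1 − T_C/T_H = 1 − 356.00/608.15 = 0.4146.
W_total = η_total · Q_H = 0.4146 × 408 = 169 kW.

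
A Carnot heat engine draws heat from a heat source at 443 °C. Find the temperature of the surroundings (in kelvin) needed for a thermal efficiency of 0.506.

T_C ≈ 353.8 K

T_H = 443 °C → 443 + 273.15 = 716.15 K.
From η = 1 − T_C/T_H, T_C = T_H·(1 − η) = 716.15 × (1 − 0.506) = 353.8 K.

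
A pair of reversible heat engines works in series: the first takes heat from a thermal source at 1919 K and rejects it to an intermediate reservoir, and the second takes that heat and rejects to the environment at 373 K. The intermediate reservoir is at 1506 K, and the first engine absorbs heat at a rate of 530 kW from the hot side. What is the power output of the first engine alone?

Ẇ₁ ≈ 114 kW

First-stage efficiency η₁ = 1 − T_m/T_H = 1 − 1506.00/1919.00 = 0.2152.
W₁ = η₁·Q_H = 0.2152 × 530 = 114 kW.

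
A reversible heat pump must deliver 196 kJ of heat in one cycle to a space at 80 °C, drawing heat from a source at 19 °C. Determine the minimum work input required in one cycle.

T_H = 80 °C → 80 + 273.15 = 353.15 K.
T_C = 19 °C → 19 + 273.15 = 292.15 K.
For a reversible heat pump, COP_HP = T_H/(T_H − T_C) = 353.15/61.00 = 5.7893.
W = Q_H/COP_HP = 196/5.7893 = 33.9 kJ.

W_in ≈ 33.9 kJ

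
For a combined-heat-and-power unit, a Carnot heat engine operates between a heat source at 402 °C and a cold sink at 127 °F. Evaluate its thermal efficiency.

η ≈ 0.517

T_H = 402 °C → 402 + 273.15 = 675.15 K.
T_C = 127 °F → (127 − 32) × 5/9 = 52.78 °C = 325.93 K.
η_rev = 1 − T_C/T_H = 1 − 325.93/675.15 = 0.517.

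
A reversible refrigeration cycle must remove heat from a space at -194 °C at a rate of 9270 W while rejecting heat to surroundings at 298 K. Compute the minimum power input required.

Ẇ_in ≈ 25600 W

T_C = -194 °C → -194 + 273.15 = 79.15 K.
The reversible coefficient of performance is COP_R = T_C/(T_H − T_C) = 79.15/218.85 = 0.3617.
W = Q_C/COP_R = 9270/0.3617 = 25600 W.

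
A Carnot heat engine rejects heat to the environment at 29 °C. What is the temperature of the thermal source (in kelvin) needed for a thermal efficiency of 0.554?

T_C = 29 °C → 29 + 273.15 = 302.15 K.
From η = 1 − T_C/T_H, solving for T_H gives T_H = T_C/(1 − η) = 302.15/(1 − 0.554) = 677.5 K.

T_H ≈ 677.5 K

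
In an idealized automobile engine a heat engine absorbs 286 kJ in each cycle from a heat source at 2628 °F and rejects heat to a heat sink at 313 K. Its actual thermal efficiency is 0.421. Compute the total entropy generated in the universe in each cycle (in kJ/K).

T_H = 2628 °F → (2628 − 32) × 5/9 = 1442.22 °C = 1715.37 K.
W = η·Q_H = 0.421 × 286 = 120.4 kJ, so Q_C = Q_H − W = 165.6 kJ.
The hot reservoir loses entropy Q_H/T_H = 286/1715.37 = 0.1667 kJ/K; the cold reservoir gains Q_C/T_C = 165.6/313.00 = 0.5291 kJ/K.
ΔS_univ = −Q_H/T_H + Q_C/T_C = 0.3623 kJ/K (> 0, since η = 0.421 < η_Carnot = 0.818).

ΔS_univ ≈ 0.3623 kJ/K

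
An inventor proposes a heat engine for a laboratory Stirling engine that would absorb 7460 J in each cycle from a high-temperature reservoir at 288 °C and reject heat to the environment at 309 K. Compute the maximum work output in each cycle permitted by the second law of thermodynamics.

T_H = 288 °C → 288 + 273.15 = 561.15 K.
The upper bound on efficiency is η_max = 1 − T_C/T_H = 1 − 309.00/561.15 = 0.4493.
W_max = η_max · Q_H = 0.4493 × 7460 = 3352 J.

W_max ≈ 3352 J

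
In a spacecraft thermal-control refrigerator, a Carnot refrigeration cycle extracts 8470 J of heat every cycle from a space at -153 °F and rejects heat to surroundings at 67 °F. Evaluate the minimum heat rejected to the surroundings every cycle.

T_H = 67 °F → (67 − 32) × 5/9 = 19.44 °C = 292.59 K.
T_C = -153 °F → (-153 − 32) × 5/9 = -102.78 °C = 170.37 K.
For a reversible cycle Q_H/Q_C = T_H/T_C, so Q_H = Q_C·T_H/T_C = 8470 × 292.59/170.37 = 14500 J.

Q_H ≈ 14500 J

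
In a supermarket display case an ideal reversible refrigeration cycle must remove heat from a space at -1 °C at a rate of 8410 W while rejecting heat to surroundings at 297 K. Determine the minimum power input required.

Ẇ_in ≈ 768 W

T_C = -1 °C → -1 + 273.15 = 272.15 K.
For a reversible refrigerator, COP_R = T_C/(T_H − T_C) = 272.15/24.85 = 10.9517.
W = Q_C/COP_R = 8410/10.9517 = 768 W.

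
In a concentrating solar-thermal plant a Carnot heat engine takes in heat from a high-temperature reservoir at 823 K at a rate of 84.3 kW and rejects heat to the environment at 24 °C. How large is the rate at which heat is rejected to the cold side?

Q̇_C ≈ 30.44 kW

T_C = 24 °C → 24 + 273.15 = 297.15 K.
For a reversible engine, η = 1 − T_C/T_H = 1 − 297.15/823.00 = 0.6389.
For a reversible cycle Q_C/Q_H = T_C/T_H, so Q_C = 84.3 × 297.15/823.00 = 30.44 kW.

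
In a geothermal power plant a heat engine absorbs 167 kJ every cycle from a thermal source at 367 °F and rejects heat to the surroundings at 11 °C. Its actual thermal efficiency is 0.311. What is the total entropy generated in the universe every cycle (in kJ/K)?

T_H = 367 °F → (367 − 32) × 5/9 = 186.11 °C = 459.26 K.
T_C = 11 °C → 11 + 273.15 = 284.15 K.
W = η·Q_H = 0.311 × 167 = 51.94 kJ, so Q_C = Q_H − W = 115.1 kJ.
Entropy balance on the reservoirs: −Q_H/T_H = -0.3636 kJ/K, +Q_C/T_C = 0.4049 kJ/K.
ΔS_univ = −Q_H/T_H + Q_C/T_C = 0.0413 kJ/K (> 0, since η = 0.311 < η_Carnot = 0.381).

ΔS_univ ≈ 0.0413 kJ/K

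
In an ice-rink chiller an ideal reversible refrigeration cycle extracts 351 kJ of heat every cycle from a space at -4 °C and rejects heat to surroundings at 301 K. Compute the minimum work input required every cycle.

W_in ≈ 41.5 kJ

T_C = -4 °C → -4 + 273.15 = 269.15 K.
Carnot COP: COP_R = T_C/(T_H − T_C) = 269.15/31.85 = 8.4505.
W = Q_C/COP_R = 351/8.4505 = 41.5 kJ.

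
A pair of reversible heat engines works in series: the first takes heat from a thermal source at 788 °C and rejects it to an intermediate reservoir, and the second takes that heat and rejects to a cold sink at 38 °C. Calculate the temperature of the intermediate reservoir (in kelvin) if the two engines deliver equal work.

T_H = 788 °C → 788 + 273.15 = 1061.15 K.
T_C = 38 °C → 38 + 273.15 = 311.15 K.
For reversible stages Q_m = Q_H·(T_m/T_H). Setting W₁ = Q_H(1 − T_m/T_H) equal to W₂ = Q_m(1 − T_C/T_m) = Q_H·(T_m − T_C)/T_H gives T_H − T_m = T_m − T_C, so T_m = (T_H + T_C)/2 = (1061.15 + 311.15)/2 = 686 K.

T_m ≈ 686 K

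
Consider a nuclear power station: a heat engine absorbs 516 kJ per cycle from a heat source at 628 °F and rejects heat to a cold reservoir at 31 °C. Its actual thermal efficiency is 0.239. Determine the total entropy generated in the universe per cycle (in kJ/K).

ΔS_univ ≈ 0.437 kJ/K

T_H = 628 °F → (628 − 32) × 5/9 = 331.11 °C = 604.26 K.
T_C = 31 °C → 31 + 273.15 = 304.15 K.
W = η·Q_H = 0.239 × 516 = 123.3 kJ, so Q_C = Q_H − W = 392.7 kJ.
The hot reservoir loses entropy Q_H/T_H = 516/604.26 = 0.8539 kJ/K; the cold reservoir gains Q_C/T_C = 392.7/304.15 = 1.291 kJ/K.
ΔS_univ = −Q_H/T_H + Q_C/T_C = 0.437 kJ/K (> 0, since η = 0.239 < η_Carnot = 0.497).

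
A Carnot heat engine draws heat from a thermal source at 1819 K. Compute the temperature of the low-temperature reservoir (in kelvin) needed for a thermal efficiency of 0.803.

T_C ≈ 358 K

From η = 1 − T_C/T_H, T_C = T_H·(1 − η) = 1819.00 × (1 − 0.803) = 358 K.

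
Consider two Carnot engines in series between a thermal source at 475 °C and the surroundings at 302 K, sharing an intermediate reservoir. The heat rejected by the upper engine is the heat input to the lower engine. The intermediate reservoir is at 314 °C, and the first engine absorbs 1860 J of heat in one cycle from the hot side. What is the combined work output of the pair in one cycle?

T_H = 475 °C → 475 + 273.15 = 748.15 K.
Two reversible stages in series are equivalent to a single Carnot engine between T_H and T_C, so η_total = 1 − T_C/T_H = 1 − 302.00/748.15 = 0.5963.
W_total = η_total · Q_H = 0.5963 × 1860 = 1109 J.

W_total ≈ 1109 J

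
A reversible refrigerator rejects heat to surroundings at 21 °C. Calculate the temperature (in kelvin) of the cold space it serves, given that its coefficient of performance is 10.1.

T_C ≈ 268 K

T_H = 21 °C → 21 + 273.15 = 294.15 K.
COP_R = T_C/(T_H − T_C) ⇒ T_C = T_H·COP_R/(1 + COP_R) = 294.15 × 10.1/(1 + 10.1) = 268 K.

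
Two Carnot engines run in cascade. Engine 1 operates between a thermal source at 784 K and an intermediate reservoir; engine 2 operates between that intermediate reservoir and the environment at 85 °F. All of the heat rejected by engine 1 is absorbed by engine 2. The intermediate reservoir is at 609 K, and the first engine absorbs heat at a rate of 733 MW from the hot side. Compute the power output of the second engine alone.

Ẇ₂ ≈ 286.5 MW

T_C = 85 °F → (85 − 32) × 5/9 = 29.44 °C = 302.59 K.
Heat entering the second stage: Q_m = Q_H·(T_m/T_H) = 733 × 609.00/784.00 = 569.4 MW.
Second-stage efficiency η₂ = 1 − T_C/T_m = 1 − 302.59/609.00 = 0.5031, so W₂ = η₂·Q_m = 286.5 MW.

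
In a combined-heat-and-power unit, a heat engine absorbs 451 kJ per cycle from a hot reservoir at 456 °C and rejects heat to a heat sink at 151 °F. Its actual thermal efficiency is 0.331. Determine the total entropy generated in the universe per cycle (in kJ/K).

ΔS_univ ≈ 0.2708 kJ/K

T_H = 456 °C → 456 + 273.15 = 729.15 K.
T_C = 151 °F → (151 − 32) × 5/9 = 66.11 °C = 339.26 K.
W = η·Q_H = 0.331 × 451 = 149.3 kJ, so Q_C = Q_H − W = 301.7 kJ.
Reservoir entropy changes: ΔS_H = −Q_H/T_H = −451/729.15 = -0.6185 kJ/K and ΔS_C = +Q_C/T_C = 301.7/339.26 = 0.8893 kJ/K.
ΔS_univ = −Q_H/T_H + Q_C/T_C = 0.2708 kJ/K (> 0, since η = 0.331 < η_Carnot = 0.535).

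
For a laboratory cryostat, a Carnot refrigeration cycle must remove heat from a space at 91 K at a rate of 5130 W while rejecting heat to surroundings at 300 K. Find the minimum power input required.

Ẇ_in ≈ 11800 W

COP_R = T_C/(T_H − T_C) = 91.00/209.00 = 0.4354.
W = Q_C/COP_R = 5130/0.4354 = 11800 W.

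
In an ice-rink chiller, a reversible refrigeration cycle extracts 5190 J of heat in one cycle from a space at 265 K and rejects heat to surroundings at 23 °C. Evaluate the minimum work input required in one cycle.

T_H = 23 °C → 23 + 273.15 = 296.15 K.
For a reversible refrigerator, COP_R = T_C/(T_H − T_C) = 265.00/31.15 = 8.5072.
W = Q_C/COP_R = 5190/8.5072 = 610 J.

W_in ≈ 610 J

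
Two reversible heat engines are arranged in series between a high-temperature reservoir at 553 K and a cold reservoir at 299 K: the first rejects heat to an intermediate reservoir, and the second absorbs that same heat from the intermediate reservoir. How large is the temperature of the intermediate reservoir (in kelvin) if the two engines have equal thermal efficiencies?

T_m ≈ 407 K

Equal efficiencies require 1 − T_m/T_H = 1 − T_C/T_m, i.e. T_m/T_H = T_C/T_m, so T_m = √(T_H·T_C) = √(553.00 × 299.00) = 407 K.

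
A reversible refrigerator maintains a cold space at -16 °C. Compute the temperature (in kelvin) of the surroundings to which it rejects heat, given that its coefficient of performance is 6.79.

T_C = -16 °C → -16 + 273.15 = 257.15 K.
COP_R = T_C/(T_H − T_C) ⇒ T_H = T_C·(1 + 1/COP_R) = 257.15 × (1 + 1/6.79) = 295 K.

T_H ≈ 295 K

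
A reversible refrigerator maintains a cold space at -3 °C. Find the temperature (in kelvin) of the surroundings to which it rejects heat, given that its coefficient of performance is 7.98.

T_C = -3 °C → -3 + 273.15 = 270.15 K.
COP_R = T_C/(T_H − T_C) ⇒ T_H = T_C·(1 + 1/COP_R) = 270.15 × (1 + 1/7.98) = 304 K.

T_H ≈ 304 K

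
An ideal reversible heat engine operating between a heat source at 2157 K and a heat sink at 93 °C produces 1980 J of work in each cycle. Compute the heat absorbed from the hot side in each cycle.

Q_H ≈ 2380 J

T_C = 93 °C → 93 + 273.15 = 366.15 K.
Carnot efficiency: η = 1 − T_C/T_H = 1 − 366.15/2157.00 = 0.8303.
Q_H = W/η = 1980/0.8303 = 2380 J.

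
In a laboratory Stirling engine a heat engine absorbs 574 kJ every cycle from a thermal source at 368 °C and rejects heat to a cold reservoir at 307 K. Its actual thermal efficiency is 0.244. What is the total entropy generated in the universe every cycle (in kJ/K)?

ΔS_univ ≈ 0.518 kJ/K

T_H = 368 °C → 368 + 273.15 = 641.15 K.
W = η·Q_H = 0.244 × 574 = 140.1 kJ, so Q_C = Q_H − W = 433.9 kJ.
The hot reservoir loses entropy Q_H/T_H = 574/641.15 = 0.8953 kJ/K; the cold reservoir gains Q_C/T_C = 433.9/307.00 = 1.413 kJ/K.
ΔS_univ = −Q_H/T_H + Q_C/T_C = 0.518 kJ/K (> 0, since η = 0.244 < η_Carnot = 0.521).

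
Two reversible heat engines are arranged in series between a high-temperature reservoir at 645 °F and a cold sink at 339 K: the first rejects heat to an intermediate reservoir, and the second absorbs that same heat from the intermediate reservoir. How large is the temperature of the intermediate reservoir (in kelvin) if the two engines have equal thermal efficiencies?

T_m ≈ 456 K

T_H = 645 °F → (645 − 32) × 5/9 = 340.56 °C = 613.71 K.
Equal efficiencies require 1 − T_m/T_H = 1 − T_C/T_m, i.e. T_m/T_H = T_C/T_m, so T_m = √(T_H·T_C) = √(613.71 × 339.00) = 456 K.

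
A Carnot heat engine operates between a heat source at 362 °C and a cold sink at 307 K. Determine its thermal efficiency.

η ≈ 0.517

T_H = 362 °C → 362 + 273.15 = 635.15 K.
For a reversible engine, η = 1 − T_C/T_H = 1 − 307.00/635.15 = 0.517.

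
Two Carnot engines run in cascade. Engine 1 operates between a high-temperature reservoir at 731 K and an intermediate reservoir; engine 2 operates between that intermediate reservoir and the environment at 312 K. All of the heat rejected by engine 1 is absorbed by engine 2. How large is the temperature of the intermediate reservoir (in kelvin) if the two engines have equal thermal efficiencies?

T_m ≈ 477.6 K

Equal efficiencies require 1 − T_m/T_H = 1 − T_C/T_m, i.e. T_m/T_H = T_C/T_m, so T_m = √(T_H·T_C) = √(731.00 × 312.00) = 477.6 K.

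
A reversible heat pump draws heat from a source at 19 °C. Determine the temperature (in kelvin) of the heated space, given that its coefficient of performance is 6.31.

T_H ≈ 347.2 K

T_C = 19 °C → 19 + 273.15 = 292.15 K.
COP_HP = T_H/(T_H − T_C) ⇒ T_H = T_C·COP_HP/(COP_HP − 1) = 292.15 × 6.31/(6.31 − 1) = 347.2 K.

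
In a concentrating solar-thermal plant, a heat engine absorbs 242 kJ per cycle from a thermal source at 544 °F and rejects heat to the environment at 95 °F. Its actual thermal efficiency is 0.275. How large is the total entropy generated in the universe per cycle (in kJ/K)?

T_H = 544 °F → (544 − 32) × 5/9 = 284.44 °C = 557.59 K.
T_C = 95 °F → (95 − 32) × 5/9 = 35.00 °C = 308.15 K.
W = η·Q_H = 0.275 × 242 = 66.55 kJ, so Q_C = Q_H − W = 175.4 kJ.
Reservoir entropy changes: ΔS_H = −Q_H/T_H = −242/557.59 = -0.4340 kJ/K and ΔS_C = +Q_C/T_C = 175.4/308.15 = 0.5694 kJ/K.
ΔS_univ = −Q_H/T_H + Q_C/T_C = 0.135 kJ/K (> 0, since η = 0.275 < η_Carnot = 0.447).

ΔS_univ ≈ 0.135 kJ/K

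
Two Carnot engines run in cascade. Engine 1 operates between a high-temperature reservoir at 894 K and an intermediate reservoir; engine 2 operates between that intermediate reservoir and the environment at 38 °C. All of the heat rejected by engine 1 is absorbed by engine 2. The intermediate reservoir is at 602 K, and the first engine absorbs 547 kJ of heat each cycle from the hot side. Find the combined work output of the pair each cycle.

W_total ≈ 356.6 kJ

T_C = 38 °C → 38 + 273.15 = 311.15 K.
Two reversible stages in series are equivalent to a single Carnot engine between T_H and T_C, so η_total = 1 − T_C/T_H = 1 − 311.15/894.00 = 0.6520.
W_total = η_total · Q_H = 0.6520 × 547 = 356.6 kJ.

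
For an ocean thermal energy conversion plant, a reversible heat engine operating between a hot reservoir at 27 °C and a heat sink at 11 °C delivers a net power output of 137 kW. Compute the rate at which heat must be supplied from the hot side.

T_H = 27 °C → 27 + 273.15 = 300.15 K.
T_C = 11 °C → 11 + 273.15 = 284.15 K.
The Carnot efficiency is η = 1 − T_C/T_H = 1 − 284.15/300.15 = 0.0533.
Q_H = W/η = 137/0.0533 = 2570 kW.

Q̇_H ≈ 2570 kW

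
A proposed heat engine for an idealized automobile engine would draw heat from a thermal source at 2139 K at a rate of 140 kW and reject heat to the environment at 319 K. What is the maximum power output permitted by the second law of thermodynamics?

The second-law ceiling is the Carnot efficiency, η_max = 1 − T_C/T_H = 1 − 319.00/2139.00 = 0.8509.
W_max = η_max · Q_H = 0.8509 × 140 = 119.1 kW.

Ẇ_max ≈ 119.1 kW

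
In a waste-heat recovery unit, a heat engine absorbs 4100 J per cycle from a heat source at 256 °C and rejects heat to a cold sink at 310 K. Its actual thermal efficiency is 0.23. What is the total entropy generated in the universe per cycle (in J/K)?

T_H = 256 °C → 256 + 273.15 = 529.15 K.
W = η·Q_H = 0.23 × 4100 = 943.0 J, so Q_C = Q_H − W = 3157 J.
The hot reservoir loses entropy Q_H/T_H = 4100/529.15 = 7.748 J/K; the cold reservoir gains Q_C/T_C = 3157/310.00 = 10.18 J/K.
ΔS_univ = −Q_H/T_H + Q_C/T_C = 2.44 J/K (> 0, since η = 0.23 < η_Carnot = 0.414).

ΔS_univ ≈ 2.44 J/K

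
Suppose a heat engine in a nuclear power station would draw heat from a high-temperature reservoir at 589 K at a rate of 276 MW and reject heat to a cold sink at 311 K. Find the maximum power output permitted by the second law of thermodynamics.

The second-law ceiling is the Carnot efficiency, η_max = 1 − T_C/T_H = 1 − 311.00/589.00 = 0.4720.
W_max = η_max · Q_H = 0.4720 × 276 = 130.3 MW.

Ẇ_max ≈ 130.3 MW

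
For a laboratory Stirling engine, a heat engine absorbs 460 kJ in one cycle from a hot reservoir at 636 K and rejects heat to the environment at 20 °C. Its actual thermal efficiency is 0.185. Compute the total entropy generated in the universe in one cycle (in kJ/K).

ΔS_univ ≈ 0.556 kJ/K

T_C = 20 °C → 20 + 273.15 = 293.15 K.
W = η·Q_H = 0.185 × 460 = 85.10 kJ, so Q_C = Q_H − W = 374.9 kJ.
Reservoir entropy changes: ΔS_H = −Q_H/T_H = −460/636.00 = -0.7233 kJ/K and ΔS_C = +Q_C/T_C = 374.9/293.15 = 1.279 kJ/K.
ΔS_univ = −Q_H/T_H + Q_C/T_C = 0.556 kJ/K (> 0, since η = 0.185 < η_Carnot = 0.539).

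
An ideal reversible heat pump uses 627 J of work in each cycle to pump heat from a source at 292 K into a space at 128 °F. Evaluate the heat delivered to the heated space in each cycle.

T_H = 128 °F → (128 − 32) × 5/9 = 53.33 °C = 326.48 K.
COP_HP = T_H/(T_H − T_C) = 326.48/34.48 = 9.4679.
Q_H = COP_HP · W = 9.4679 × 627 = 5940 J.

Q_H ≈ 5940 J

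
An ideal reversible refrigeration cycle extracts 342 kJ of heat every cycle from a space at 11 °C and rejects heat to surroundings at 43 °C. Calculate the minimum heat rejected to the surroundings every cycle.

T_H = 43 °C → 43 + 273.15 = 316.15 K.
T_C = 11 °C → 11 + 273.15 = 284.15 K.
For a reversible cycle Q_H/Q_C = T_H/T_C, so Q_H = Q_C·T_H/T_C = 342 × 316.15/284.15 = 381 kJ.

Q_H ≈ 381 kJ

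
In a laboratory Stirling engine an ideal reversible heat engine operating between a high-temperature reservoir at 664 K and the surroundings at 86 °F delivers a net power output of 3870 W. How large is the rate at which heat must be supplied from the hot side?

T_C = 86 °F → (86 − 32) × 5/9 = 30.00 °C = 303.15 K.
The Carnot efficiency is η = 1 − T_C/T_H = 1 − 303.15/664.00 = 0.5434.
Q_H = W/η = 3870/0.5434 = 7120 W.

Q̇_H ≈ 7120 W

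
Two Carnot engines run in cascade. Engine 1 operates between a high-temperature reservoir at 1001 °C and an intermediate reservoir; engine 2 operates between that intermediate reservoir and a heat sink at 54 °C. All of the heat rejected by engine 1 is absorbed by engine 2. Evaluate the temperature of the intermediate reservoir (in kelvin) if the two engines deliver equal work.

T_H = 1001 °C → 1001 + 273.15 = 1274.15 K.
T_C = 54 °C → 54 + 273.15 = 327.15 K.
For reversible stages Q_m = Q_H·(T_m/T_H). Setting W₁ = Q_H(1 − T_m/T_H) equal to W₂ = Q_m(1 − T_C/T_m) = Q_H·(T_m − T_C)/T_H gives T_H − T_m = T_m − T_C, so T_m = (T_H + T_C)/2 = (1274.15 + 327.15)/2 = 800.7 K.

T_m ≈ 800.7 K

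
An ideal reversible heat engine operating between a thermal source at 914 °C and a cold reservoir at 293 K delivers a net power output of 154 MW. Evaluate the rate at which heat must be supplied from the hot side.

T_H = 914 °C → 914 + 273.15 = 1187.15 K.
η_rev = 1 − T_C/T_H = 1 − 293.00/1187.15 = 0.7532.
Q_H = W/η = 154/0.7532 = 204.5 MW.

Q̇_H ≈ 204.5 MW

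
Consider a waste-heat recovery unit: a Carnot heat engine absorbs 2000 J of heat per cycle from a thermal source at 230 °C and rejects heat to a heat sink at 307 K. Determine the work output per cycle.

W ≈ 779.7 J

T_H = 230 °C → 230 + 273.15 = 503.15 K.
Carnot efficiency: η = 1 − T_C/T_H = 1 − 307.00/503.15 = 0.3898.
W = η·Q_H = 0.3898 × 2000 = 779.7 J.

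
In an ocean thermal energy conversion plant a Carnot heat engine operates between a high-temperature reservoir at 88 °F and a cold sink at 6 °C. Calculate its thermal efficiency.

T_H = 88 °F → (88 − 32) × 5/9 = 31.11 °C = 304.26 K.
T_C = 6 °C → 6 + 273.15 = 279.15 K.
For a reversible engine, η = 1 − T_C/T_H = 1 − 279.15/304.26 = 0.08253.

η ≈ 0.08253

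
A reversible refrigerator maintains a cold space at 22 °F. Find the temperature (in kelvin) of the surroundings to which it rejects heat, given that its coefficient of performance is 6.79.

T_C = 22 °F → (22 − 32) × 5/9 = -5.56 °C = 267.59 K.
COP_R = T_C/(T_H − T_C) ⇒ T_H = T_C·(1 + 1/COP_R) = 267.59 × (1 + 1/6.79) = 307 K.

T_H ≈ 307 K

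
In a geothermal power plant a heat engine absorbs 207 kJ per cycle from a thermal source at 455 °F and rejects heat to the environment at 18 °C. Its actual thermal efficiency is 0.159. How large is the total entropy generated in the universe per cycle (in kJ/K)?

ΔS_univ ≈ 0.1906 kJ/K

T_H = 455 °F → (455 − 32) × 5/9 = 235.00 °C = 508.15 K.
T_C = 18 °C → 18 + 273.15 = 291.15 K.
W = η·Q_H = 0.159 × 207 = 32.91 kJ, so Q_C = Q_H − W = 174.1 kJ.
Entropy balance on the reservoirs: −Q_H/T_H = -0.4074 kJ/K, +Q_C/T_C = 0.5979 kJ/K.
ΔS_univ = −Q_H/T_H + Q_C/T_C = 0.1906 kJ/K (> 0, since η = 0.159 < η_Carnot = 0.427).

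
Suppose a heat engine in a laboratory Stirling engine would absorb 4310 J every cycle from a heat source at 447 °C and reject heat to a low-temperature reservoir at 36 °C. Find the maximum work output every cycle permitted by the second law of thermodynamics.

W_max ≈ 2460 J

T_H = 447 °C → 447 + 273.15 = 720.15 K.
T_C = 36 °C → 36 + 273.15 = 309.15 K.
The second-law ceiling is the Carnot efficiency, η_max = 1 − T_C/T_H = 1 − 309.15/720.15 = 0.5707.
W_max = η_max · Q_H = 0.5707 × 4310 = 2460 J.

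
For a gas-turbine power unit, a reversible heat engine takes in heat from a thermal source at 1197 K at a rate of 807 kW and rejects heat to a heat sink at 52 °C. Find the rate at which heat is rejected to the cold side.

T_C = 52 °C → 52 + 273.15 = 325.15 K.
Carnot efficiency: η = 1 − T_C/T_H = 1 − 325.15/1197.00 = 0.7284.
For a reversible cycle Q_C/Q_H = T_C/T_H, so Q_C = 807 × 325.15/1197.00 = 219 kW.

Q̇_C ≈ 219 kW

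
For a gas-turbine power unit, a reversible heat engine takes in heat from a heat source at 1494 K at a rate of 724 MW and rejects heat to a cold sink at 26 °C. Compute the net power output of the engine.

T_C = 26 °C → 26 + 273.15 = 299.15 K.
Carnot efficiency: η = 1 − T_C/T_H = 1 − 299.15/1494.00 = 0.7998.
W = η·Q_H = 0.7998 × 724 = 579.0 MW.

Ẇ ≈ 579.0 MW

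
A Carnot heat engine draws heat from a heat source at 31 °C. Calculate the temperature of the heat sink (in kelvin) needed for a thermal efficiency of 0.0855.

T_H = 31 °C → 31 + 273.15 = 304.15 K.
From η = 1 − T_C/T_H, T_C = T_H·(1 − η) = 304.15 × (1 − 0.0855) = 278 K.

T_C ≈ 278 K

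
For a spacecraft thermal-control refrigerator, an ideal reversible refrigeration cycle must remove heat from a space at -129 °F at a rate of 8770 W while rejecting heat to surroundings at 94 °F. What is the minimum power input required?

Ẇ_in ≈ 5914 W

T_H = 94 °F → (94 − 32) × 5/9 = 34.44 °C = 307.59 K.
T_C = -129 °F → (-129 − 32) × 5/9 = -89.44 °C = 183.71 K.
COP_R = T_C/(T_H − T_C) = 183.71/123.89 = 1.4828.
W = Q_C/COP_R = 8770/1.4828 = 5914 W.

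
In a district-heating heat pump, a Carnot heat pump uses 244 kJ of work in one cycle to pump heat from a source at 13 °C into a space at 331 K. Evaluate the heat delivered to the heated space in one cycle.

Q_H ≈ 1801 kJ

T_C = 13 °C → 13 + 273.15 = 286.15 K.
The Carnot heat-pump COP is COP_HP = T_H/(T_H − T_C) = 331.00/44.85 = 7.3802.
Q_H = COP_HP · W = 7.3802 × 244 = 1801 kJ.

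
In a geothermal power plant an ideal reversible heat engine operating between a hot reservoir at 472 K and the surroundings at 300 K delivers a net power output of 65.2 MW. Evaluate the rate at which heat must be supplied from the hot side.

The Carnot efficiency is η = 1 − T_C/T_H = 1 − 300.00/472.00 = 0.3644.
Q_H = W/η = 65.2/0.3644 = 178.9 MW.

Q̇_H ≈ 178.9 MW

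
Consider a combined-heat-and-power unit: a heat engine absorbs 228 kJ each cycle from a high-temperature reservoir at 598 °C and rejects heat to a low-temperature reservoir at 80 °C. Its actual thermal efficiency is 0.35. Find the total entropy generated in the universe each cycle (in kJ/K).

ΔS_univ ≈ 0.1579 kJ/K

T_H = 598 °C → 598 + 273.15 = 871.15 K.
T_C = 80 °C → 80 + 273.15 = 353.15 K.
W = η·Q_H = 0.35 × 228 = 79.80 kJ, so Q_C = Q_H − W = 148.2 kJ.
Reservoir entropy changes: ΔS_H = −Q_H/T_H = −228/871.15 = -0.2617 kJ/K and ΔS_C = +Q_C/T_C = 148.2/353.15 = 0.4197 kJ/K.
ΔS_univ = −Q_H/T_H + Q_C/T_C = 0.1579 kJ/K (> 0, since η = 0.35 < η_Carnot = 0.595).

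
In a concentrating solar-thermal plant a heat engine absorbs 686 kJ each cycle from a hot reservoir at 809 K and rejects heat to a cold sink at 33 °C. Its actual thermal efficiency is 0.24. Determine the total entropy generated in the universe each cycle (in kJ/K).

T_C = 33 °C → 33 + 273.15 = 306.15 K.
W = η·Q_H = 0.24 × 686 = 164.6 kJ, so Q_C = Q_H − W = 521.4 kJ.
The hot reservoir loses entropy Q_H/T_H = 686/809.00 = 0.8480 kJ/K; the cold reservoir gains Q_C/T_C = 521.4/306.15 = 1.703 kJ/K.
ΔS_univ = −Q_H/T_H + Q_C/T_C = 0.855 kJ/K (> 0, since η = 0.24 < η_Carnot = 0.622).

ΔS_univ ≈ 0.855 kJ/K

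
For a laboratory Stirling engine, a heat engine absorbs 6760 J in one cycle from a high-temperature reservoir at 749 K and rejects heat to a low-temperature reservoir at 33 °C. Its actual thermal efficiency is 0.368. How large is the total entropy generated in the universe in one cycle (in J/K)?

T_C = 33 °C → 33 + 273.15 = 306.15 K.
W = η·Q_H = 0.368 × 6760 = 2488 J, so Q_C = Q_H − W = 4272 J.
Entropy balance on the reservoirs: −Q_H/T_H = -9.025 J/K, +Q_C/T_C = 13.95 J/K.
ΔS_univ = −Q_H/T_H + Q_C/T_C = 4.93 J/K (> 0, since η = 0.368 < η_Carnot = 0.591).

ΔS_univ ≈ 4.93 J/K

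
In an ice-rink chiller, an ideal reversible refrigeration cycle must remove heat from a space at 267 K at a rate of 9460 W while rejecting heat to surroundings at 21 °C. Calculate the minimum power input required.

T_H = 21 °C → 21 + 273.15 = 294.15 K.
For a reversible refrigerator, COP_R = T_C/(T_H − T_C) = 267.00/27.15 = 9.8343.
W = Q_C/COP_R = 9460/9.8343 = 962 W.

Ẇ_in ≈ 962 W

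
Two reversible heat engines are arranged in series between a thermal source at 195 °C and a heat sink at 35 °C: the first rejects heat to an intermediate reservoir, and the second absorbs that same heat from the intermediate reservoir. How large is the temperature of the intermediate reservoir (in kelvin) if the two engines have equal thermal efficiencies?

T_m ≈ 379.8 K

T_H = 195 °C → 195 + 273.15 = 468.15 K.
T_C = 35 °C → 35 + 273.15 = 308.15 K.
Equal efficiencies require 1 − T_m/T_H = 1 − T_C/T_m, i.e. T_m/T_H = T_C/T_m, so T_m = √(T_H·T_C) = √(468.15 × 308.15) = 379.8 K.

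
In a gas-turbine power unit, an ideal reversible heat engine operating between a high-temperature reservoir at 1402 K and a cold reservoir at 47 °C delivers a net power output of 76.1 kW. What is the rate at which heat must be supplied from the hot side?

Q̇_H ≈ 98.62 kW

T_C = 47 °C → 47 + 273.15 = 320.15 K.
Carnot efficiency: η = 1 − T_C/T_H = 1 − 320.15/1402.00 = 0.7716.
Q_H = W/η = 76.1/0.7716 = 98.62 kW.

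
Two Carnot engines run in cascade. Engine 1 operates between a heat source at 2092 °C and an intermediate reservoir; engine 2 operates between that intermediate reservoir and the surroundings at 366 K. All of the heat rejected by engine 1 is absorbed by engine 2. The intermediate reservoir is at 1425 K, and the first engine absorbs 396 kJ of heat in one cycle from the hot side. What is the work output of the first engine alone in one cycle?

W₁ ≈ 157 kJ

T_H = 2092 °C → 2092 + 273.15 = 2365.15 K.
First-stage efficiency η₁ = 1 − T_m/T_H = 1 − 1425.00/2365.15 = 0.3975.
W₁ = η₁·Q_H = 0.3975 × 396 = 157 kJ.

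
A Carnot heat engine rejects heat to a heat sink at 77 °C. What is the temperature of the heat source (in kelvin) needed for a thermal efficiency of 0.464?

T_C = 77 °C → 77 + 273.15 = 350.15 K.
From η = 1 − T_C/T_H, solving for T_H gives T_H = T_C/(1 − η) = 350.15/(1 − 0.464) = 653.3 K.

T_H ≈ 653.3 K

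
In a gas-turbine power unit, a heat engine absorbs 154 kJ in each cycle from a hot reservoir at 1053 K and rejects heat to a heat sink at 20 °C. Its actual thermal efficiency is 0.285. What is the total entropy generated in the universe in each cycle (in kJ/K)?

ΔS_univ ≈ 0.229 kJ/K

T_C = 20 °C → 20 + 273.15 = 293.15 K.
W = η·Q_H = 0.285 × 154 = 43.89 kJ, so Q_C = Q_H − W = 110.1 kJ.
The hot reservoir loses entropy Q_H/T_H = 154/1053.00 = 0.1462 kJ/K; the cold reservoir gains Q_C/T_C = 110.1/293.15 = 0.3756 kJ/K.
ΔS_univ = −Q_H/T_H + Q_C/T_C = 0.229 kJ/K (> 0, since η = 0.285 < η_Carnot = 0.722).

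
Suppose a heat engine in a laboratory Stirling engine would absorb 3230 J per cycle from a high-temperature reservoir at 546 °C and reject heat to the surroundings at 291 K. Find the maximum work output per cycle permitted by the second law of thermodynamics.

T_H = 546 °C → 546 + 273.15 = 819.15 K.
No engine can exceed the Carnot limit: η_max = 1 − T_C/T_H = 1 − 291.00/819.15 = 0.6448.
W_max = η_max · Q_H = 0.6448 × 3230 = 2080 J.

W_max ≈ 2080 J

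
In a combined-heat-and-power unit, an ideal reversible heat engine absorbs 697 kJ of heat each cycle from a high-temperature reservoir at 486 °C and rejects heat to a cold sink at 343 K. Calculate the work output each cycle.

W ≈ 382 kJ

T_H = 486 °C → 486 + 273.15 = 759.15 K.
η_rev = 1 − T_C/T_H = 1 − 343.00/759.15 = 0.5482.
W = η·Q_H = 0.5482 × 697 = 382 kJ.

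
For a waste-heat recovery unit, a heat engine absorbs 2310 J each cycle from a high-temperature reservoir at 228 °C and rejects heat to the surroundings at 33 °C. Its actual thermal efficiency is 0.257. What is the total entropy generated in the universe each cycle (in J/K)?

T_H = 228 °C → 228 + 273.15 = 501.15 K.
T_C = 33 °C → 33 + 273.15 = 306.15 K.
W = η·Q_H = 0.257 × 2310 = 593.7 J, so Q_C = Q_H − W = 1716 J.
Entropy balance on the reservoirs: −Q_H/T_H = -4.609 J/K, +Q_C/T_C = 5.606 J/K.
ΔS_univ = −Q_H/T_H + Q_C/T_C = 0.997 J/K (> 0, since η = 0.257 < η_Carnot = 0.389).

ΔS_univ ≈ 0.997 J/K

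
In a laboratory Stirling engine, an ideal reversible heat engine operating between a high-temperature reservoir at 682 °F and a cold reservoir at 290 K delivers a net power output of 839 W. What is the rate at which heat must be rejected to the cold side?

Q̇_C ≈ 707 W

T_H = 682 °F → (682 − 32) × 5/9 = 361.11 °C = 634.26 K.
η_rev = 1 − T_C/T_H = 1 − 290.00/634.26 = 0.5428.
Since Q_C/Q_H = T_C/T_H and Q_H = W/η, Q_C = W·T_C/(T_H − T_C) = 839 × 290.00/344.26 = 707 W.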